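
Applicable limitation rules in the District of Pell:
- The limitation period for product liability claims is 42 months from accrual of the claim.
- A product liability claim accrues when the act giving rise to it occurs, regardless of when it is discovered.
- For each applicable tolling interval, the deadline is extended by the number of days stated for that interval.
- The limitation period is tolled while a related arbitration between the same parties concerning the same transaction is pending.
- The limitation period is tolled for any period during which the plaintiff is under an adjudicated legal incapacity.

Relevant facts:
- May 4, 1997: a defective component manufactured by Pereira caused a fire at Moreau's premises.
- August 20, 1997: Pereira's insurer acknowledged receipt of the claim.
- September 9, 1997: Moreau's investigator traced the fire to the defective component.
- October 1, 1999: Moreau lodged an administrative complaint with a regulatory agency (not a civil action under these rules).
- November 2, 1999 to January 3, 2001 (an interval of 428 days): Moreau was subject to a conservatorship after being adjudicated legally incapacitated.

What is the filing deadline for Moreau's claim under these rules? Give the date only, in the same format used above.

Because the rule ties accrual to occurrence, the claim accrued on May 4, 1997, not on the September 9, 1997 discovery date.
42 months from May 4, 1997 is November 4, 2000.
Because the plaintiff's legal incapacity ran from November 2, 1999 to January 3, 2001, the deadline is extended by 428 days to January 6, 2002.
The other events in the timeline have no effect on the limitation period under the stated rules.

January 6, 2002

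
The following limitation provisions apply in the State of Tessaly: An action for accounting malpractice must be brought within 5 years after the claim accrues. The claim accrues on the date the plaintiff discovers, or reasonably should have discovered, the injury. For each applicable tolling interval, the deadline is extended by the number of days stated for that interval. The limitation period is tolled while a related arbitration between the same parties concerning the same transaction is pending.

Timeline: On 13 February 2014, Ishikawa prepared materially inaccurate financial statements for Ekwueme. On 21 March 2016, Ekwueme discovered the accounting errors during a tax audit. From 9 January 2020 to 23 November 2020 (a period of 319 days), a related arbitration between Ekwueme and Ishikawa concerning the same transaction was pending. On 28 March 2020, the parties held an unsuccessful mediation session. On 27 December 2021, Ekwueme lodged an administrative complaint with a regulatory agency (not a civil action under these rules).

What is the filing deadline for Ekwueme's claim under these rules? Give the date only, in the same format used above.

Under the discovery rule, the claim accrued on 21 March 2016, when Ekwueme discovered the injury — not on the 13 February 2014 date of the underlying act.
5 years from 21 March 2016 is 21 March 2021.
Because the pending related arbitration ran from 9 January 2020 to 23 November 2020, the deadline is extended by 319 days to 3 February 2022.
None of the other events listed affects the running of the period under the stated rules.

3 February 2022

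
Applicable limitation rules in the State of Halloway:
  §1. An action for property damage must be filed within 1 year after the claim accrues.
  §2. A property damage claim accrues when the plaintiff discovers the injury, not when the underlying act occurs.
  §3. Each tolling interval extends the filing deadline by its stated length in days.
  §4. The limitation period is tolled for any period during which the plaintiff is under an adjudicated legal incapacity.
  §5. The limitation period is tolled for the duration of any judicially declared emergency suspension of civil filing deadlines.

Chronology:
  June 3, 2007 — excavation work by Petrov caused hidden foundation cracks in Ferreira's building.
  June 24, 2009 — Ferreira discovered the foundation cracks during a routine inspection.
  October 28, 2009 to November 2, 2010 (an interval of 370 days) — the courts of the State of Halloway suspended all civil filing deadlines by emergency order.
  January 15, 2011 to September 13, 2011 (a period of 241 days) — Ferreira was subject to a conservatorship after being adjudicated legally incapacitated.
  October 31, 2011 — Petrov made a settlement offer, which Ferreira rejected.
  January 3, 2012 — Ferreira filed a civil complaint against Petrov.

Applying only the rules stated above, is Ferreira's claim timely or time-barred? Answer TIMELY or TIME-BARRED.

Accrual is tied to discovery, so the period began on June 24, 2009 rather than on June 3, 2007 when the act occurred.
The untolled deadline — 1 year after June 24, 2009 — is June 24, 2010.
The emergency suspension of filing deadlines from October 28, 2009 to November 2, 2010 tolled the period for 370 days, extending the deadline to June 29, 2011.
The plaintiff's legal incapacity from January 15, 2011 to September 13, 2011 tolled the period for 241 days, extending the deadline to February 25, 2012.
The other events in the timeline have no effect on the limitation period under the stated rules.
Filing on January 3, 2012 beat the February 25, 2012 deadline — the action is timely.

TIMELY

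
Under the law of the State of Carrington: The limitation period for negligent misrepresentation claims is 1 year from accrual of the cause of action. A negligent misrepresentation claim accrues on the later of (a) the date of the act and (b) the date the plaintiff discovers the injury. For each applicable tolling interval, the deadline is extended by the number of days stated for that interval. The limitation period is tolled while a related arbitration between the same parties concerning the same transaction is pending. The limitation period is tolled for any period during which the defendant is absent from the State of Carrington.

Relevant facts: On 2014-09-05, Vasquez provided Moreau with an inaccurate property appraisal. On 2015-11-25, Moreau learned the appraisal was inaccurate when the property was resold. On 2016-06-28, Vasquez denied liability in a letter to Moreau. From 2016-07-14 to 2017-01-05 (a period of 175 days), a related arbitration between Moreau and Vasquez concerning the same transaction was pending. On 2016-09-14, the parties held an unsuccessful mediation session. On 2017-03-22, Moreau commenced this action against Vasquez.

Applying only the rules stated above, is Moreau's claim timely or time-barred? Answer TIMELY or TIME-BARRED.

TIMELY

The claim accrued on 2015-11-25 — the later of the 2014-09-05 act and the 2015-11-25 discovery.
Adding the 1 year base period to 2015-11-25 gives a deadline of 2016-11-25, before any tolling.
The period was tolled for 175 days by the pending related arbitration (2016-07-14 to 2017-01-05), pushing the deadline to 2017-05-19.
None of the other events listed affects the running of the period under the stated rules.
Moreau filed on 2017-03-22, before the 2017-05-19 deadline, so the action is timely.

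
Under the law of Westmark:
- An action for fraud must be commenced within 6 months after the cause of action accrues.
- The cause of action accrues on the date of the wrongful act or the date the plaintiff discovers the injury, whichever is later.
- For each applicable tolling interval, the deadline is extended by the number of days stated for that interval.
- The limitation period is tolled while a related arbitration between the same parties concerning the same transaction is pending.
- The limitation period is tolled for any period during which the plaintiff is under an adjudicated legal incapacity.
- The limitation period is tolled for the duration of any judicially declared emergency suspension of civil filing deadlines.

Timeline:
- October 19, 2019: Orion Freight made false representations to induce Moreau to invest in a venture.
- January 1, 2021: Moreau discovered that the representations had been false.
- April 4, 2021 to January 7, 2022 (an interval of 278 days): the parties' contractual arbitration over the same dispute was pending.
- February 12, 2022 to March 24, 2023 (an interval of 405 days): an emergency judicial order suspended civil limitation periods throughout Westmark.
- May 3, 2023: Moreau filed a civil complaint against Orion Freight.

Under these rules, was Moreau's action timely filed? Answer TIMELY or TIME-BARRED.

TIMELY

Taking the later of the act (October 19, 2019) and discovery (January 1, 2021), the claim accrued on January 1, 2021.
The untolled deadline — 6 months after January 1, 2021 — is July 1, 2021.
Because the pending related arbitration ran from April 4, 2021 to January 7, 2022, the deadline is extended by 278 days to April 5, 2022.
The period was tolled for 405 days by the emergency suspension of filing deadlines (February 12, 2022 to March 24, 2023), pushing the deadline to May 15, 2023.
Moreau filed on May 3, 2023, before the May 15, 2023 deadline, so the action is timely.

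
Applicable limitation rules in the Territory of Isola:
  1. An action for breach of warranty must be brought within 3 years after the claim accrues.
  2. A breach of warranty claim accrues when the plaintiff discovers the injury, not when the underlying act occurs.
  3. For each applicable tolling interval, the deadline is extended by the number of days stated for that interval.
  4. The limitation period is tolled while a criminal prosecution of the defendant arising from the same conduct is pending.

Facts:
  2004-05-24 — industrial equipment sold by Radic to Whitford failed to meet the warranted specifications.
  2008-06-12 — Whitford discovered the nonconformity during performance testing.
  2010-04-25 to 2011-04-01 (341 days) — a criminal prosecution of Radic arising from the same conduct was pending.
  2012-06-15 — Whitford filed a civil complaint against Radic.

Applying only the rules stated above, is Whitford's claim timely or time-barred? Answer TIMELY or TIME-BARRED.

Under the discovery rule, the claim accrued on 2008-06-12, when Whitford discovered the injury — not on the 2004-05-24 date of the underlying act.
3 years from 2008-06-12 is 2011-06-12.
The pending criminal prosecution from 2010-04-25 to 2011-04-01 tolled the period for 341 days, extending the deadline to 2012-05-18.
Whitford filed on 2012-06-15, after the 2012-05-18 deadline, so the action is time-barred.

TIME-BARRED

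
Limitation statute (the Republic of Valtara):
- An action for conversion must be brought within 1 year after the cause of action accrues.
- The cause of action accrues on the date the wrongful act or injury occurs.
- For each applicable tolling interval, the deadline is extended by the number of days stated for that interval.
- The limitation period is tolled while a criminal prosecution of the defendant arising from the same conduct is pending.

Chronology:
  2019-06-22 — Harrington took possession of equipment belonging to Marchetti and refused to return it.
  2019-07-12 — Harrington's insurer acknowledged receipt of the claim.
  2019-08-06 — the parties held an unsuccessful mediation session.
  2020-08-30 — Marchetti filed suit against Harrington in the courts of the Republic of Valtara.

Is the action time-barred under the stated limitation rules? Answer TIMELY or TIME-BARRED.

TIME-BARRED

The claim accrued on 2019-06-22, when the wrongful act occurred.
The untolled deadline — 1 year after 2019-06-22 — is 2020-06-22.
Nothing else in the chronology tolls or restarts the period.
Filing on 2020-08-30 missed the 2020-06-22 deadline — the action is time-barred.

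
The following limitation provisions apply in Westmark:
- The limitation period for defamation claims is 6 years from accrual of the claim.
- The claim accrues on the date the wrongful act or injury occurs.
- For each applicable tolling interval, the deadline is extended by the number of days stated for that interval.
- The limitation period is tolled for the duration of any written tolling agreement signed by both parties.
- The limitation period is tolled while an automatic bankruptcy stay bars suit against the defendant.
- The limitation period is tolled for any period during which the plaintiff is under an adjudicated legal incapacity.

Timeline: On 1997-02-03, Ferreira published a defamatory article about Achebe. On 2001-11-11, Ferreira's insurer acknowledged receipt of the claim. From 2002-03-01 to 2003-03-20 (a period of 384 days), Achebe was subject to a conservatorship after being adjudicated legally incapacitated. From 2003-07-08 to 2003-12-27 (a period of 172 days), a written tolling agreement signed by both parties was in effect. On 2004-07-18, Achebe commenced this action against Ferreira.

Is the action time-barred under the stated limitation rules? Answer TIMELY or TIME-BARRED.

The claim accrued on 1997-02-03, when the wrongful act occurred.
The untolled deadline — 6 years after 1997-02-03 — is 2003-02-03.
The plaintiff's legal incapacity from 2002-03-01 to 2003-03-20 tolled the period for 384 days, extending the deadline to 2004-02-22.
Because the written tolling agreement ran from 2003-07-08 to 2003-12-27, the deadline is extended by 172 days to 2004-08-12.
Nothing else in the chronology tolls or restarts the period.
Achebe filed on 2004-07-18, before the 2004-08-12 deadline, so the action is timely.

TIMELY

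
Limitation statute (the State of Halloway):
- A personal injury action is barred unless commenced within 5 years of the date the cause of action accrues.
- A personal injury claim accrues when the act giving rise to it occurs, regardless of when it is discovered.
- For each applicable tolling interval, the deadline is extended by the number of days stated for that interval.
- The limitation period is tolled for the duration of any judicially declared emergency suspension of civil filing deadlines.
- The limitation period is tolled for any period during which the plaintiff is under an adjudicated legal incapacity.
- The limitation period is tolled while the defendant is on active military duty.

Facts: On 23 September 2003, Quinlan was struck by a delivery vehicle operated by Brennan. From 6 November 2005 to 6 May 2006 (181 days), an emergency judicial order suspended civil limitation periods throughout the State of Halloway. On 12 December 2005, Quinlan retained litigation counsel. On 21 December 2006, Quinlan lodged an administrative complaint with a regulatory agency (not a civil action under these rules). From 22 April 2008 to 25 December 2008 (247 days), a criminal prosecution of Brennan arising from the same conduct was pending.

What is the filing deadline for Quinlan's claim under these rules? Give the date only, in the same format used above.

23 March 2009

The cause of action accrued on 23 September 2003, the date of the act.
Adding the 5 years base period to 23 September 2003 gives a deadline of 23 September 2008, before any tolling.
Because the emergency suspension of filing deadlines ran from 6 November 2005 to 6 May 2006, the deadline is extended by 181 days to 23 March 2009.
No stated provision tolls the period for a criminal prosecution, so the interval from 22 April 2008 to 25 December 2008 has no effect on the deadline.
The other events in the timeline have no effect on the limitation period under the stated rules.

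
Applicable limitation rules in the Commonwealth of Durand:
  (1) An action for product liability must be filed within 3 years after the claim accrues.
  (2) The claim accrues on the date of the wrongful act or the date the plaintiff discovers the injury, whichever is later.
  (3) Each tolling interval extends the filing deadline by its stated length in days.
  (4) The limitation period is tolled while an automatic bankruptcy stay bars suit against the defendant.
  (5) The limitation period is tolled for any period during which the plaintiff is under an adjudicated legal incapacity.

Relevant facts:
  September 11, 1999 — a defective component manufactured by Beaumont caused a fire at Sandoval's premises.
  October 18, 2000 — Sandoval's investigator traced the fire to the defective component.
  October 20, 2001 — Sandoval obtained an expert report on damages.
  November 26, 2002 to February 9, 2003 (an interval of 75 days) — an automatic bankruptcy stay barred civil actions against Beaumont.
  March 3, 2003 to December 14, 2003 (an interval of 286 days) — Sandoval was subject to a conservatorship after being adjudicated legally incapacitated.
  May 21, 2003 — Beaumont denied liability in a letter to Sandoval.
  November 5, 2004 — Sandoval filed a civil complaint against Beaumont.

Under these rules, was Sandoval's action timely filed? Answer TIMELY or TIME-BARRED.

TIME-BARRED

Taking the later of the act (September 11, 1999) and discovery (October 18, 2000), the claim accrued on October 18, 2000.
The untolled deadline — 3 years after October 18, 2000 — is October 18, 2003.
Because the automatic bankruptcy stay ran from November 26, 2002 to February 9, 2003, the deadline is extended by 75 days to January 1, 2004.
The period was tolled for 286 days by the plaintiff's legal incapacity (March 3, 2003 to December 14, 2003), pushing the deadline to October 13, 2004.
None of the other events listed affects the running of the period under the stated rules.
The November 5, 2004 filing falls after the October 13, 2004 deadline; the claim is time-barred.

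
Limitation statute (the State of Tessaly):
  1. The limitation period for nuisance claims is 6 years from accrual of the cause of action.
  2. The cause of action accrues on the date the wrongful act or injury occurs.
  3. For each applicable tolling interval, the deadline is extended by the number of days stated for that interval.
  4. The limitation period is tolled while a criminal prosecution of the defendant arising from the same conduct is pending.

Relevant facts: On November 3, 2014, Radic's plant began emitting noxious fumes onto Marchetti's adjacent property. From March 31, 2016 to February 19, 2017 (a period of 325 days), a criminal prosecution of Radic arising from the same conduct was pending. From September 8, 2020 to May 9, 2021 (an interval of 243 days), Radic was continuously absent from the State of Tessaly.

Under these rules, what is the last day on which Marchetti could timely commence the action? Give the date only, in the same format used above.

September 24, 2021

The claim accrued on November 3, 2014, when the wrongful act occurred.
The untolled deadline — 6 years after November 3, 2014 — is November 3, 2020.
Because the pending criminal prosecution ran from March 31, 2016 to February 19, 2017, the deadline is extended by 325 days to September 24, 2021.
Although the defendant's absence ran from September 8, 2020 to May 9, 2021, the stated rules do not make that a tolling event, so it is disregarded.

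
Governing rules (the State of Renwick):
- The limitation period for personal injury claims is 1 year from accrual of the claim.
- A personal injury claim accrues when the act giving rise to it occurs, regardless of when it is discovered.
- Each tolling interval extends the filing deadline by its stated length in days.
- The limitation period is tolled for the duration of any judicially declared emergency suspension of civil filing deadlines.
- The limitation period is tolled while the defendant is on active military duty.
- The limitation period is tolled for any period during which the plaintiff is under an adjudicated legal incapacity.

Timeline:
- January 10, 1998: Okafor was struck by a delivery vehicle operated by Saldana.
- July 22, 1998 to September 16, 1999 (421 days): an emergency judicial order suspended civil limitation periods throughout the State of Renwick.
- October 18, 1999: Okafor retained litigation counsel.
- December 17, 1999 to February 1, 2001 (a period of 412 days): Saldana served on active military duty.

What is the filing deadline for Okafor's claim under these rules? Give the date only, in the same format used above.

The limitation period began to run on January 10, 1998.
The untolled deadline — 1 year after January 10, 1998 — is January 10, 1999.
Because the emergency suspension of filing deadlines ran from July 22, 1998 to September 16, 1999, the deadline is extended by 421 days to March 6, 2000.
Because the defendant's active military service ran from December 17, 1999 to February 1, 2001, the deadline is extended by 412 days to April 22, 2001.
The other events in the timeline have no effect on the limitation period under the stated rules.

April 22, 2001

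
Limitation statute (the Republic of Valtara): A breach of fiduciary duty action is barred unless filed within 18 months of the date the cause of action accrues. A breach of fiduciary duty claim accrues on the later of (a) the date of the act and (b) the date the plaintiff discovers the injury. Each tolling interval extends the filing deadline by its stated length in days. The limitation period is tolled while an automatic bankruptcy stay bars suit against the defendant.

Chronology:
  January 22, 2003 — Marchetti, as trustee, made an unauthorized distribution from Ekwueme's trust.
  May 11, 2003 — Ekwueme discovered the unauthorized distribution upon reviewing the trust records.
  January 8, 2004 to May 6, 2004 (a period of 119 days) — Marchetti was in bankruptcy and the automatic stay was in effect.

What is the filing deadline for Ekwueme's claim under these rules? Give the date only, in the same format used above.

The claim accrued on May 11, 2003 — the later of the January 22, 2003 act and the May 11, 2003 discovery.
Adding the 18 months base period to May 11, 2003 gives a deadline of November 11, 2004, before any tolling.
The automatic bankruptcy stay from January 8, 2004 to May 6, 2004 tolled the period for 119 days, extending the deadline to March 10, 2005.

March 10, 2005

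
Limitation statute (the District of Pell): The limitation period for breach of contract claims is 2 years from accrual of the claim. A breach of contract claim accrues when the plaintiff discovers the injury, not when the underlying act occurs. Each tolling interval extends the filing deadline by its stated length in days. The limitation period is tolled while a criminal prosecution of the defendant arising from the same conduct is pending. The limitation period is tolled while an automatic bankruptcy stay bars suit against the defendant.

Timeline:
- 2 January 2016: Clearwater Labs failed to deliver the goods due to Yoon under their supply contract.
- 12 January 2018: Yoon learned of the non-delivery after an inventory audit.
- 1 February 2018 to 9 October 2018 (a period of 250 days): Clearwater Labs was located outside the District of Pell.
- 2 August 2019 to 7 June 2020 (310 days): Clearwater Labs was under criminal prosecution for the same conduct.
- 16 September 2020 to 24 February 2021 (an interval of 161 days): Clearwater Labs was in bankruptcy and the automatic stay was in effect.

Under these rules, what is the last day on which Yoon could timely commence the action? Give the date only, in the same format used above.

27 April 2021

Under the discovery rule, the claim accrued on 12 January 2018, when Yoon discovered the injury — not on the 2 January 2016 date of the underlying act.
The untolled deadline — 2 years after 12 January 2018 — is 12 January 2020.
Because the pending criminal prosecution ran from 2 August 2019 to 7 June 2020, the deadline is extended by 310 days to 17 November 2020.
The period was tolled for 161 days by the automatic bankruptcy stay (16 September 2020 to 24 February 2021), pushing the deadline to 27 April 2021.
The defendant's absence from the jurisdiction from 1 February 2018 to 9 October 2018 does not toll the period, because no stated rule makes the defendant's absence a tolling event.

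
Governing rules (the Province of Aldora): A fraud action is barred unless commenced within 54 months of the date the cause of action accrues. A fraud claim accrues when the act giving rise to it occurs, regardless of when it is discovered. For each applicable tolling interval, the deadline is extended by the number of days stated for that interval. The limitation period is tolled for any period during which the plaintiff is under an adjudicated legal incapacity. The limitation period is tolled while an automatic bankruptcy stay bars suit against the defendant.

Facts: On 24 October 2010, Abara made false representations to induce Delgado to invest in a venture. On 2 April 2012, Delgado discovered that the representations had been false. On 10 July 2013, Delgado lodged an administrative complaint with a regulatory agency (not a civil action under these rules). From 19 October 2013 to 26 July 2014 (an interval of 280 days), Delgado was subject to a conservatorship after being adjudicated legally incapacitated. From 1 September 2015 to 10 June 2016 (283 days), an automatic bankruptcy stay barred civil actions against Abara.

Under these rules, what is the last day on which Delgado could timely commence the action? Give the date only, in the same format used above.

7 November 2016

Accrual is governed by the date of the act, so the period began to run on 24 October 2010; the later discovery on 2 April 2012 is irrelevant under the stated rule.
54 months from 24 October 2010 is 24 April 2015.
Because the plaintiff's legal incapacity ran from 19 October 2013 to 26 July 2014, the deadline is extended by 280 days to 29 January 2016.
Because the automatic bankruptcy stay ran from 1 September 2015 to 10 June 2016, the deadline is extended by 283 days to 7 November 2016.
None of the other events listed affects the running of the period under the stated rules.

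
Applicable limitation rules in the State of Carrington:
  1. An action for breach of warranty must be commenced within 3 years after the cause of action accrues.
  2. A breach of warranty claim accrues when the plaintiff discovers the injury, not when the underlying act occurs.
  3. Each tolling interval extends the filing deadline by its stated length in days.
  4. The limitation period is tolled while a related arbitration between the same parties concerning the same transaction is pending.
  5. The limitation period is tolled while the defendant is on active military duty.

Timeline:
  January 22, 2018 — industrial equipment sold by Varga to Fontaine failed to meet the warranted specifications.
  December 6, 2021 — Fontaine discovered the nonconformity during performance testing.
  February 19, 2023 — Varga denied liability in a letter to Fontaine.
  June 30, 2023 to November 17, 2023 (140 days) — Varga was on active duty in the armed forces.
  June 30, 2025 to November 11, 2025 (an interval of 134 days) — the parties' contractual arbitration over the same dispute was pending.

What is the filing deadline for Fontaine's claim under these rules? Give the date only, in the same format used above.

Under the discovery rule, the claim accrued on December 6, 2021, when Fontaine discovered the injury — not on the January 22, 2018 date of the underlying act.
Adding the 3 years base period to December 6, 2021 gives a deadline of December 6, 2024, before any tolling.
The period was tolled for 140 days by the defendant's active military service (June 30, 2023 to November 17, 2023), pushing the deadline to April 25, 2025.
By the time the pending related arbitration began on June 30, 2025, the limitation period had already expired on April 25, 2025; that interval cannot revive it.
The other events in the timeline have no effect on the limitation period under the stated rules.

April 25, 2025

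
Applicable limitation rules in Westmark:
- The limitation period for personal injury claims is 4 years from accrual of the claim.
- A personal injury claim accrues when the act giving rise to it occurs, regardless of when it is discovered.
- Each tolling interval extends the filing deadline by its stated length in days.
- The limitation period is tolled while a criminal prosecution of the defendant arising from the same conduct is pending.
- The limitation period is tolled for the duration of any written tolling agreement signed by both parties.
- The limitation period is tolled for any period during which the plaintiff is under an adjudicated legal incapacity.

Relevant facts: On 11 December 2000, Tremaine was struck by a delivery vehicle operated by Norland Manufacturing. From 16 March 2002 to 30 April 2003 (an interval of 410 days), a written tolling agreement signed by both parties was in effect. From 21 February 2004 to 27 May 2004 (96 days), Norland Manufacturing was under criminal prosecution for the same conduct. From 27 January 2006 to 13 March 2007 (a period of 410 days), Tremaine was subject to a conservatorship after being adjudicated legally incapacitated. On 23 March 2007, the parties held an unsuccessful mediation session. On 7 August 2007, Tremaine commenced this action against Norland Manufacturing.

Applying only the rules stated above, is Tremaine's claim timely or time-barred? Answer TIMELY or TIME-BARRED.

TIME-BARRED

The claim accrued on 11 December 2000, when the wrongful act occurred.
Adding the 4 years base period to 11 December 2000 gives a deadline of 11 December 2004, before any tolling.
Because the written tolling agreement ran from 16 March 2002 to 30 April 2003, the deadline is extended by 410 days to 25 January 2006.
The period was tolled for 96 days by the pending criminal prosecution (21 February 2004 to 27 May 2004), pushing the deadline to 1 May 2006.
The plaintiff's legal incapacity from 27 January 2006 to 13 March 2007 tolled the period for 410 days, extending the deadline to 15 June 2007.
The other events in the timeline have no effect on the limitation period under the stated rules.
The 7 August 2007 filing falls after the 15 June 2007 deadline; the claim is time-barred.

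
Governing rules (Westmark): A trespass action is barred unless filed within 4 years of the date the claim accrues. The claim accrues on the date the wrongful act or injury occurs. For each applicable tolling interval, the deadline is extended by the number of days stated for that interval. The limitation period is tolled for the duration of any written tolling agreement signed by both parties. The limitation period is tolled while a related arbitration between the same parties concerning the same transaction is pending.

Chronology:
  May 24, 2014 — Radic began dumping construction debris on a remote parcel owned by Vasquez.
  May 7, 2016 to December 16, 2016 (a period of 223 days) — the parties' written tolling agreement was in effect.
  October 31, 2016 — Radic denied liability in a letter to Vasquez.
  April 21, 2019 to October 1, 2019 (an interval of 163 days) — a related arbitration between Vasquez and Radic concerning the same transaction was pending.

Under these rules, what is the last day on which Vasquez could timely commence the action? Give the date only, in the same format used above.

The limitation period began to run on May 24, 2014.
4 years from May 24, 2014 is May 24, 2018.
Because the written tolling agreement ran from May 7, 2016 to December 16, 2016, the deadline is extended by 223 days to January 2, 2019.
The pending related arbitration starting April 21, 2019 came too late — the period had run on January 2, 2019 — and so does not extend the deadline.
Nothing else in the chronology tolls or restarts the period.

January 2, 2019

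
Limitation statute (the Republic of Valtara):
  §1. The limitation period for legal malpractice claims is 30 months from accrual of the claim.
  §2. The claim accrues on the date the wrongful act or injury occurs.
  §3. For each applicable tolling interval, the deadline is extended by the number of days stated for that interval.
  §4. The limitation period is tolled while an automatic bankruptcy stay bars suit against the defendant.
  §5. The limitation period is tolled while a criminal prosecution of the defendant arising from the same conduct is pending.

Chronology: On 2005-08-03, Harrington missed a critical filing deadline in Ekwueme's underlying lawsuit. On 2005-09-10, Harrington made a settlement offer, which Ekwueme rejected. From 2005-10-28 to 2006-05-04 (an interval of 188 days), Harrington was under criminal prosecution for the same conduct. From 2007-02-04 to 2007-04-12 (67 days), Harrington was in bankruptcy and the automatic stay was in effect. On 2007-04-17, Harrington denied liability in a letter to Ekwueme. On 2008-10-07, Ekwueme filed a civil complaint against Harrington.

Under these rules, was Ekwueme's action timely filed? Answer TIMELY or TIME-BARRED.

TIMELY

The claim accrued on 2005-08-03, the date of the act.
30 months from 2005-08-03 is 2008-02-03.
The period was tolled for 188 days by the pending criminal prosecution (2005-10-28 to 2006-05-04), pushing the deadline to 2008-08-09.
Because the automatic bankruptcy stay ran from 2007-02-04 to 2007-04-12, the deadline is extended by 67 days to 2008-10-15.
None of the other events listed affects the running of the period under the stated rules.
Filing on 2008-10-07 beat the 2008-10-15 deadline — the action is timely.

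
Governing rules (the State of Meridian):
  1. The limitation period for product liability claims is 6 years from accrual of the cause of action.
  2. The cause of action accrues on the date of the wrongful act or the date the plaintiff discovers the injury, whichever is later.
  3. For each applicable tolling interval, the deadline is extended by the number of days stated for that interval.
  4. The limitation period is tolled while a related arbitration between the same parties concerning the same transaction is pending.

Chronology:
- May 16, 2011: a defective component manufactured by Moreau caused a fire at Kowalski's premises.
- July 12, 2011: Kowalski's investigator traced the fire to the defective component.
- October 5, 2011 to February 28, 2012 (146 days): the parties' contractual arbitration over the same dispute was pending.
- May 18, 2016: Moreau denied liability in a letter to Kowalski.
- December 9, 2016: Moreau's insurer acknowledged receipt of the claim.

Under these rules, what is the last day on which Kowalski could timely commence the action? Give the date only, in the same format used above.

December 5, 2017

The claim accrued on July 12, 2011 — the later of the May 16, 2011 act and the July 12, 2011 discovery.
Adding the 6 years base period to July 12, 2011 gives a deadline of July 12, 2017, before any tolling.
Because the pending related arbitration ran from October 5, 2011 to February 28, 2012, the deadline is extended by 146 days to December 5, 2017.
The other events in the timeline have no effect on the limitation period under the stated rules.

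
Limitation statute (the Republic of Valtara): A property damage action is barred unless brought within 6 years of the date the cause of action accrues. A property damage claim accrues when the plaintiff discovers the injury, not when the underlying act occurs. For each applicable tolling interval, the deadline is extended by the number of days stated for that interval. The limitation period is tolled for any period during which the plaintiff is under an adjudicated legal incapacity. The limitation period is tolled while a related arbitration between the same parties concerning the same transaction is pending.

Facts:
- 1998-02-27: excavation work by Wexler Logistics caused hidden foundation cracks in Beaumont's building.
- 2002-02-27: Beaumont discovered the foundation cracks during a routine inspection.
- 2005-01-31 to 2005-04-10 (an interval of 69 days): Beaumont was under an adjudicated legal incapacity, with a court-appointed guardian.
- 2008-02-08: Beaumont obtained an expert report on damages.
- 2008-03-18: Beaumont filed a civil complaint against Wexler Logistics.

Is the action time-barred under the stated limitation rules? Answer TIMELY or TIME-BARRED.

TIMELY

The claim did not accrue until Beaumont discovered the injury on 2002-02-27; the 1998-02-27 act date does not start the clock under the stated rule.
The untolled deadline — 6 years after 2002-02-27 — is 2008-02-27.
The period was tolled for 69 days by the plaintiff's legal incapacity (2005-01-31 to 2005-04-10), pushing the deadline to 2008-05-06.
Nothing else in the chronology tolls or restarts the period.
The 2008-03-18 filing precedes the 2008-05-06 deadline; the claim is timely.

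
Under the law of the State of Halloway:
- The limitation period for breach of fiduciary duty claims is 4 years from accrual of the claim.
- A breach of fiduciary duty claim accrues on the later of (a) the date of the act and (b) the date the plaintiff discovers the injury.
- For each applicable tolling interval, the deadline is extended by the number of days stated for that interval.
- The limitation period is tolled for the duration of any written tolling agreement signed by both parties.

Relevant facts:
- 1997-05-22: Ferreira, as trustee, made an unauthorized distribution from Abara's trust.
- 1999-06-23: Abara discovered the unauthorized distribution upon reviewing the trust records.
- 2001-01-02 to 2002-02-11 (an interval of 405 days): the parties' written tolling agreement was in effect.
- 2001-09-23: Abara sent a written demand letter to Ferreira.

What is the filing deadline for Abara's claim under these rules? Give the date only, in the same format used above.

Taking the later of the act (1997-05-22) and discovery (1999-06-23), the claim accrued on 1999-06-23.
4 years from 1999-06-23 is 2003-06-23.
Because the written tolling agreement ran from 2001-01-02 to 2002-02-11, the deadline is extended by 405 days to 2004-08-01.
The other events in the timeline have no effect on the limitation period under the stated rules.

2004-08-01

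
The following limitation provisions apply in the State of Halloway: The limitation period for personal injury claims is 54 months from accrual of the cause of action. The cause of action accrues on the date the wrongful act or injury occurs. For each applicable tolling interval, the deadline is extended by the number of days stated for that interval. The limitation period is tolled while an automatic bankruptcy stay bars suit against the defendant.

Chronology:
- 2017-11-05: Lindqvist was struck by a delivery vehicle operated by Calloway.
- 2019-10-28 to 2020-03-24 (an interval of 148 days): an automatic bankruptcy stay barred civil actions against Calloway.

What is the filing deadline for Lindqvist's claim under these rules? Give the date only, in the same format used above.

2022-09-30

The cause of action accrued on 2017-11-05, the date of the act.
Adding the 54 months base period to 2017-11-05 gives a deadline of 2022-05-05, before any tolling.
The automatic bankruptcy stay from 2019-10-28 to 2020-03-24 tolled the period for 148 days, extending the deadline to 2022-09-30.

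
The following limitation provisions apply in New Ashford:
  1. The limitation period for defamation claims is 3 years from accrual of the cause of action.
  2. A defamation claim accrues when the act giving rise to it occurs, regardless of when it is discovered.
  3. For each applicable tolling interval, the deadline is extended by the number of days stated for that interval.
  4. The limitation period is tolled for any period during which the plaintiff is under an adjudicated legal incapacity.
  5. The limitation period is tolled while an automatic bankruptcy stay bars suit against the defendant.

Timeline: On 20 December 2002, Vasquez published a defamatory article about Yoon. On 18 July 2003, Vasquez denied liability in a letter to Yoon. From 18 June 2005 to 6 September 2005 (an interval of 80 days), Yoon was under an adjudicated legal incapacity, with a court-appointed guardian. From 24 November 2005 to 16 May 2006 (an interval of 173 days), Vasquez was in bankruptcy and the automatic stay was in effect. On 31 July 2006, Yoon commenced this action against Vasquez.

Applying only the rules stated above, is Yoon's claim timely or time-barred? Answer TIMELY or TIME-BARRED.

The claim accrued on 20 December 2002, when the wrongful act occurred.
Adding the 3 years base period to 20 December 2002 gives a deadline of 20 December 2005, before any tolling.
The plaintiff's legal incapacity from 18 June 2005 to 6 September 2005 tolled the period for 80 days, extending the deadline to 10 March 2006.
The automatic bankruptcy stay from 24 November 2005 to 16 May 2006 tolled the period for 173 days, extending the deadline to 30 August 2006.
The other events in the timeline have no effect on the limitation period under the stated rules.
Filing on 31 July 2006 beat the 30 August 2006 deadline — the action is timely.

TIMELY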